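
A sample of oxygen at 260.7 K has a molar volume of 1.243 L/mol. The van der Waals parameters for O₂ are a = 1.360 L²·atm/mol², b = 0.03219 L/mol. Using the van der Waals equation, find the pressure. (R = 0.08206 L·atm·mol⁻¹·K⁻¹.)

P = RT/(V_m − b) − a/V_m²
RT/(V_m − b) = (0.08206)(260.7)/(1.243 − 0.03219) = 21.393/1.2108 = 17.668 atm
a/V_m² = 1.360/(1.243)² = 0.88023 atm
P = 17.668 − 0.88023 = 16.79 atm

P ≈ 16.79 atm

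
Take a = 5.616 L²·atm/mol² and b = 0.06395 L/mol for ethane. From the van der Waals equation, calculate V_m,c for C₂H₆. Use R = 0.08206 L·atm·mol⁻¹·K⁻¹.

For a van der Waals gas, V_m,c = 3b.
V_m,c = 3×0.06395 = 0.1919 L/mol

V_m,c ≈ 0.1919 L/mol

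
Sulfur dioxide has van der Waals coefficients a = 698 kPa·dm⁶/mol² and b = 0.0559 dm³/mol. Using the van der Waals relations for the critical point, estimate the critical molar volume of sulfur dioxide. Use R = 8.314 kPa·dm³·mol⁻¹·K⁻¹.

V_m,c ≈ 0.1677 dm³/mol

For a van der Waals gas, V_m,c = 3b.
V_m,c = 3×0.0559 = 0.1677 dm³/mol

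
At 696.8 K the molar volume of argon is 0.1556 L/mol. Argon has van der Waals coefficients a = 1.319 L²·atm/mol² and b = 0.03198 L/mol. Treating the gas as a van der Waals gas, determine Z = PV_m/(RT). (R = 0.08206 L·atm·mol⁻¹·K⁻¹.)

Z ≈ 1.110

P = RT/(V_m − b) − a/V_m² = (0.08206)(696.8)/(0.1556 − 0.03198) − 1.319/(0.1556)²
  = 57.179/0.12362 − 54.479 = 462.54 − 54.479 = 408.06 atm
Z = PV_m/(RT) = (408.06)(0.1556)/((0.08206)(696.8)) = 63.494/57.179 = 1.110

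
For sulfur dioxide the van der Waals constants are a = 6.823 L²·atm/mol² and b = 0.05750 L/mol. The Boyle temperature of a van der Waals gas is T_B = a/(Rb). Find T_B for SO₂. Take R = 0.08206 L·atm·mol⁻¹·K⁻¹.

For a van der Waals gas the second virial coefficient B₂ = b − a/(RT) vanishes at T_B = a/(Rb).
T_B = 6.823/(0.08206×0.05750) = 6.823/0.0047185 = 1446 K

T_B ≈ 1446 K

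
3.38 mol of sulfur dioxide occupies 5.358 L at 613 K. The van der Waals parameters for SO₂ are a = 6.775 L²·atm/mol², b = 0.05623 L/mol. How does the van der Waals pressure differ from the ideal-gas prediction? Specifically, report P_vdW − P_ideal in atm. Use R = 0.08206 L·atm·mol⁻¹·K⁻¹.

Ideal: P_ideal = nRT/V = (3.38)(0.08206)(613)/5.358 = 31.7326 atm
vdW: P = nRT/(V − nb) − a n²/V² = 170.023/5.16794 − 77.4003/28.7082 = 32.8996 − 2.69610 = 30.2035 atm
ΔP = 30.2035 − 31.7326 = -1.529 atm

ΔP ≈ -1.529 atm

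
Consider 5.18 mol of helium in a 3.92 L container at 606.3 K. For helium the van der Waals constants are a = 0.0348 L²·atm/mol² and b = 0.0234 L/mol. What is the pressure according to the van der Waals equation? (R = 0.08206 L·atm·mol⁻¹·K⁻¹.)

P ≈ 67.78 atm

P = nRT/(V − nb) − a n²/V²
nRT/(V − nb) = (5.18)(0.08206)(606.3)/(3.92 − 5.18×0.0234) = 257.72/3.7988 = 67.842 atm
a n²/V² = (0.0348)(5.18)²/(3.92)² = 0.060767 atm
P = 67.842 − 0.060767 = 67.78 atm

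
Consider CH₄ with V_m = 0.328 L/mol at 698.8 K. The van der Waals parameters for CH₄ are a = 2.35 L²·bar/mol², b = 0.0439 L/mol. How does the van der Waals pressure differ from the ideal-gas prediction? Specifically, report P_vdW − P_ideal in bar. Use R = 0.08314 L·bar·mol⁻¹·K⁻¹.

ΔP ≈ 5.53 bar

Ideal: P_ideal = RT/V_m = (0.08314)(698.8)/0.328 = 177.129 bar
vdW: P = RT/(V_m − b) − a/V_m² = 58.0982/0.284100 − 2.35/0.107584 = 204.499 − 21.8434 = 182.656 bar
ΔP = 182.656 − 177.129 = 5.53 bar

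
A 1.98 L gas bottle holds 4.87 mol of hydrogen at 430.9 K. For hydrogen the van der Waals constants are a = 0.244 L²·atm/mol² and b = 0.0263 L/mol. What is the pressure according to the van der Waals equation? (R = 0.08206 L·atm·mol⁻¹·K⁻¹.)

P ≈ 91.51 atm

P = nRT/(V − nb) − a n²/V²
nRT/(V − nb) = (4.87)(0.08206)(430.9)/(1.98 − 4.87×0.0263) = 172.20/1.8519 = 92.986 atm
a n²/V² = (0.244)(4.87)²/(1.98)² = 1.4761 atm
P = 92.986 − 1.4761 = 91.51 atm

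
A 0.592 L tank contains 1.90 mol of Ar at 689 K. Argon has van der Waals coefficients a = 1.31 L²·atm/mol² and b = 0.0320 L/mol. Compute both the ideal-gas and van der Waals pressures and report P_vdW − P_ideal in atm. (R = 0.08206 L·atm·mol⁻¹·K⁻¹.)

ΔP ≈ 7.28 atm

Ideal: P_ideal = nRT/V = (1.90)(0.08206)(689)/0.592 = 181.461 atm
vdW: P = nRT/(V − nb) − a n²/V² = 107.425/0.531200 − 4.72910/0.350464 = 202.231 − 13.4938 = 188.737 atm
ΔP = 188.737 − 181.461 = 7.28 atm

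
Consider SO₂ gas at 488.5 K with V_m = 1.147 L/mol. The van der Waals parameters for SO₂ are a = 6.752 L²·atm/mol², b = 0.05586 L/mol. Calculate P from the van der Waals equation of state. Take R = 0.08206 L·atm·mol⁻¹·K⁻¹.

P = RT/(V_m − b) − a/V_m²
RT/(V_m − b) = (0.08206)(488.5)/(1.147 − 0.05586) = 40.086/1.0911 = 36.739 atm
a/V_m² = 6.752/(1.147)² = 5.1322 atm
P = 36.739 − 5.1322 = 31.61 atm

P ≈ 31.61 atm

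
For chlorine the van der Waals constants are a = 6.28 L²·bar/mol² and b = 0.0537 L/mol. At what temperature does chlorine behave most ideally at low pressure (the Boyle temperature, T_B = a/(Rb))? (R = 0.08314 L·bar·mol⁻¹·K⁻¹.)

For a van der Waals gas the second virial coefficient B₂ = b − a/(RT) vanishes at T_B = a/(Rb).
T_B = 6.28/(0.08314×0.0537) = 6.28/0.0044646 = 1407 K

T_B ≈ 1407 K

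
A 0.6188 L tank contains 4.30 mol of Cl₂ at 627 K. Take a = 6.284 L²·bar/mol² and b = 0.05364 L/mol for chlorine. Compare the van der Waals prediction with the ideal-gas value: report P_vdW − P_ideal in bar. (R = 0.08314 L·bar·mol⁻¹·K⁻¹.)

ΔP ≈ -88.18 bar

Ideal: P_ideal = nRT/V = (4.30)(0.08314)(627)/0.6188 = 362.239 bar
vdW: P = nRT/(V − nb) − a n²/V² = 224.154/0.388148 − 116.191/0.382913 = 577.496 − 303.440 = 274.056 bar
ΔP = 274.056 − 362.239 = -88.18 bar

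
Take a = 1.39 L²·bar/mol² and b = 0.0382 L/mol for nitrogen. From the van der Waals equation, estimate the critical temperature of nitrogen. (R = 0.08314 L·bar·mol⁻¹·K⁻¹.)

For a van der Waals gas, T_c = 8a/(27Rb).
T_c = 8×1.39/(27×0.08314×0.0382) = 11.120/0.085751 = 129.7 K

T_c ≈ 129.7 K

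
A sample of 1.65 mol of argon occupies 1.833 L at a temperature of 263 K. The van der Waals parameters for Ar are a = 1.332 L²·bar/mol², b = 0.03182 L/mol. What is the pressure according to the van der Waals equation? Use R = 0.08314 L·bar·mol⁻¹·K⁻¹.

P = nRT/(V − nb) − a n²/V²
nRT/(V − nb) = (1.65)(0.08314)(263)/(1.833 − 1.65×0.03182) = 36.079/1.7805 = 20.263 bar
a n²/V² = (1.332)(1.65)²/(1.833)² = 1.0793 bar
P = 20.263 − 1.0793 = 19.18 bar

P ≈ 19.18 bar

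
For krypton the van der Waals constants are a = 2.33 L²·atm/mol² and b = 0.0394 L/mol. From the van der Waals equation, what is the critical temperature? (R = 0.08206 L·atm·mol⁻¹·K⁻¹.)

For a van der Waals gas, T_c = 8a/(27Rb).
T_c = 8×2.33/(27×0.08206×0.0394) = 18.640/0.087295 = 213.5 K

T_c ≈ 213.5 K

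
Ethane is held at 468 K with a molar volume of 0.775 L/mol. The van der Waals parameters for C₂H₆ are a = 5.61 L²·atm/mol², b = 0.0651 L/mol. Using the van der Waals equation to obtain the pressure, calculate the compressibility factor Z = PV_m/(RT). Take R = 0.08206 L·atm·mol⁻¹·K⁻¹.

P = RT/(V_m − b) − a/V_m² = (0.08206)(468)/(0.775 − 0.0651) − 5.61/(0.775)²
  = 38.404/0.70990 − 9.3403 = 54.098 − 9.3403 = 44.758 atm
Z = PV_m/(RT) = (44.758)(0.775)/((0.08206)(468)) = 34.687/38.404 = 0.9032

Z ≈ 0.9032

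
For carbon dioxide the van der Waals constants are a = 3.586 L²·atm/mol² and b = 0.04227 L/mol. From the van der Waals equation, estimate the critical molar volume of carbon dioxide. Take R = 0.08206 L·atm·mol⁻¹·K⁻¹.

V_m,c ≈ 0.1268 L/mol

For a van der Waals gas, V_m,c = 3b.
V_m,c = 3×0.04227 = 0.1268 L/mol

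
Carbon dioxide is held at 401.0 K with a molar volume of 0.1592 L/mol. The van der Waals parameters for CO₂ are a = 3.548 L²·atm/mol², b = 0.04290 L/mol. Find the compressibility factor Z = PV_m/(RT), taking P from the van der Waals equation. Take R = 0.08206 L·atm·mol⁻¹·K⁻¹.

Z ≈ 0.6916

P = RT/(V_m − b) − a/V_m² = (0.08206)(401.0)/(0.1592 − 0.04290) − 3.548/(0.1592)²
  = 32.906/0.11630 − 139.99 = 282.94 − 139.99 = 142.95 atm
Z = PV_m/(RT) = (142.95)(0.1592)/((0.08206)(401.0)) = 22.758/32.906 = 0.6916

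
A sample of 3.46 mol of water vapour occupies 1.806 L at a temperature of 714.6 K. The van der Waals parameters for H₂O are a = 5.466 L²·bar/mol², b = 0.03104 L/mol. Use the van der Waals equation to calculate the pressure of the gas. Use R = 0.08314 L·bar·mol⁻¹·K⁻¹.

P ≈ 101.0 bar

P = nRT/(V − nb) − a n²/V²
nRT/(V − nb) = (3.46)(0.08314)(714.6)/(1.806 − 3.46×0.03104) = 205.56/1.6986 = 121.02 bar
a n²/V² = (5.466)(3.46)²/(1.806)² = 20.063 bar
P = 121.02 − 20.063 = 101.0 bar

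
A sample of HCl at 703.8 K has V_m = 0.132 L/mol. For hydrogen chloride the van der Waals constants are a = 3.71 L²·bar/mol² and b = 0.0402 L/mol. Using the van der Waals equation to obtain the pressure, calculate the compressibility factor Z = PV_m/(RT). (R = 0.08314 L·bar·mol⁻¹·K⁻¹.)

P = RT/(V_m − b) − a/V_m² = (0.08314)(703.8)/(0.132 − 0.0402) − 3.71/(0.132)²
  = 58.514/0.091800 − 212.92 = 637.41 − 212.92 = 424.49 bar
Z = PV_m/(RT) = (424.49)(0.132)/((0.08314)(703.8)) = 56.033/58.514 = 0.9576

Z ≈ 0.9576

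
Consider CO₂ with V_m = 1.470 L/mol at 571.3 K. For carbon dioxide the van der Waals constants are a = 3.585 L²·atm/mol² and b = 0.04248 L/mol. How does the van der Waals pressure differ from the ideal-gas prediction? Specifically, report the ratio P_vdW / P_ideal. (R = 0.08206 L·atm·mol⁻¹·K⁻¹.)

P_vdW / P_ideal ≈ 0.9777

Ideal: P_ideal = RT/V_m = (0.08206)(571.3)/1.470 = 31.8918 atm
vdW: P = RT/(V_m − b) − a/V_m² = 46.8809/1.42752 − 3.585/2.16090 = 32.8408 − 1.65903 = 31.1818 atm
Ratio = 31.1818/31.8918 = 0.9777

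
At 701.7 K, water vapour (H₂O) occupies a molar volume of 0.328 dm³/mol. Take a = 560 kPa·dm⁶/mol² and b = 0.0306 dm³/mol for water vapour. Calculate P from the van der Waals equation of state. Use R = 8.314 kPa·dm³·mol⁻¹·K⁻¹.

P = RT/(V_m − b) − a/V_m²
RT/(V_m − b) = (8.314)(701.7)/(0.328 − 0.0306) = 5833.9/0.29740 = 19616 kPa
a/V_m² = 560/(0.328)² = 5205.2 kPa
P = 19616 − 5205.2 = 14411 kPa

P ≈ 14411 kPa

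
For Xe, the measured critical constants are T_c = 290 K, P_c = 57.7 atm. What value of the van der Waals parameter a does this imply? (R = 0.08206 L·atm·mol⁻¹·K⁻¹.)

a ≈ 4.141 L²·atm/mol²

From T_c = 8a/(27Rb) and P_c = a/(27b²): a = 27 R² T_c²/(64 P_c).
a = 27×(0.08206)²×(290)²/(64×57.7) = 15291/3692.8 = 4.141 L²·atm/mol²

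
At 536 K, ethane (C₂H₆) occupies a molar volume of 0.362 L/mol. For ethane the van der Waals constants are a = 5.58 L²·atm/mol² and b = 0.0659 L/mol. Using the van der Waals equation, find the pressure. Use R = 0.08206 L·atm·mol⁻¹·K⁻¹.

P = RT/(V_m − b) − a/V_m²
RT/(V_m − b) = (0.08206)(536)/(0.362 − 0.0659) = 43.984/0.29610 = 148.54 atm
a/V_m² = 5.58/(0.362)² = 42.581 atm
P = 148.54 − 42.581 = 106.0 atm

P ≈ 106.0 atm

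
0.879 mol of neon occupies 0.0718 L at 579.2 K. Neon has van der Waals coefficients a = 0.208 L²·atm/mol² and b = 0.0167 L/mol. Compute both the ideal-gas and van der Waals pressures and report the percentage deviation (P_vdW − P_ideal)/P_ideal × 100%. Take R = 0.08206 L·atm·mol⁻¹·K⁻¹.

Ideal: P_ideal = nRT/V = (0.879)(0.08206)(579.2)/0.0718 = 581.868 atm
vdW: P = nRT/(V − nb) − a n²/V² = 41.7781/0.0571207 − 0.160709/0.00515524 = 731.400 − 31.1739 = 700.226 atm
% deviation = (700.226 − 581.868)/581.868 × 100% = 20.34%

20.34 %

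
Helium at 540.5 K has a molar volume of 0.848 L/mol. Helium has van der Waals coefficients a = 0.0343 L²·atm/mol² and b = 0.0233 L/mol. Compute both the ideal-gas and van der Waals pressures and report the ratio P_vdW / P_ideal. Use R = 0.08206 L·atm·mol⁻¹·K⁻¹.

Ideal: P_ideal = RT/V_m = (0.08206)(540.5)/0.848 = 52.3036 atm
vdW: P = RT/(V_m − b) − a/V_m² = 44.3534/0.824700 − 0.0343/0.719104 = 53.7813 − 0.0476982 = 53.7336 atm
Ratio = 53.7336/52.3036 = 1.027

P_vdW / P_ideal ≈ 1.027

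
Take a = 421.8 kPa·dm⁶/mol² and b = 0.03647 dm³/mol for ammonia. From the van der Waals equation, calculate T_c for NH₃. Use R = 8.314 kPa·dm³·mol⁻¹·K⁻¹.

For a van der Waals gas, T_c = 8a/(27Rb).
T_c = 8×421.8/(27×8.314×0.03647) = 3374.4/8.1867 = 412.2 K

T_c ≈ 412.2 K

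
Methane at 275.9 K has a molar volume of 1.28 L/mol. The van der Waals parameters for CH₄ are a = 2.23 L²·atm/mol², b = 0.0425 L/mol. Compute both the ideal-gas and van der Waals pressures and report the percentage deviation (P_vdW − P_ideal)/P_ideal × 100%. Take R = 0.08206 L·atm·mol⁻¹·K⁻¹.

Ideal: P_ideal = RT/V_m = (0.08206)(275.9)/1.28 = 17.6878 atm
vdW: P = RT/(V_m − b) − a/V_m² = 22.6404/1.23750 − 2.23/1.63840 = 18.2953 − 1.36108 = 16.9342 atm
% deviation = (16.9342 − 17.6878)/17.6878 × 100% = -4.26%

-4.26 %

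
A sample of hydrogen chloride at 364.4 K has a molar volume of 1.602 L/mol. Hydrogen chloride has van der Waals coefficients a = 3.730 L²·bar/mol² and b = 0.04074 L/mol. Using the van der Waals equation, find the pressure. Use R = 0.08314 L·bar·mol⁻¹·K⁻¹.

P ≈ 17.95 bar

P = RT/(V_m − b) − a/V_m²
RT/(V_m − b) = (0.08314)(364.4)/(1.602 − 0.04074) = 30.296/1.5613 = 19.404 bar
a/V_m² = 3.730/(1.602)² = 1.4534 bar
P = 19.404 − 1.4534 = 17.95 bar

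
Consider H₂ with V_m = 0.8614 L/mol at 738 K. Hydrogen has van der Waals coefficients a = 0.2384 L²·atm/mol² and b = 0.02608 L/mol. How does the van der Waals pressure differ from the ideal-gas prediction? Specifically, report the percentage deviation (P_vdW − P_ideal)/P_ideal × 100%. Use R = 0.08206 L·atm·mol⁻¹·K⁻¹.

2.67 %

Ideal: P_ideal = RT/V_m = (0.08206)(738)/0.8614 = 70.3045 atm
vdW: P = RT/(V_m − b) − a/V_m² = 60.5603/0.835320 − 0.2384/0.742010 = 72.4995 − 0.321289 = 72.1782 atm
% deviation = (72.1782 − 70.3045)/70.3045 × 100% = 2.67%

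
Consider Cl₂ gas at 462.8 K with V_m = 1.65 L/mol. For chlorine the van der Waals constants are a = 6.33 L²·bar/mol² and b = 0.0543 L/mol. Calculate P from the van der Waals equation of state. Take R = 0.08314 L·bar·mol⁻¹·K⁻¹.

P = RT/(V_m − b) − a/V_m²
RT/(V_m − b) = (0.08314)(462.8)/(1.65 − 0.0543) = 38.477/1.5957 = 24.113 bar
a/V_m² = 6.33/(1.65)² = 2.3251 bar
P = 24.113 − 2.3251 = 21.79 bar

P ≈ 21.79 bar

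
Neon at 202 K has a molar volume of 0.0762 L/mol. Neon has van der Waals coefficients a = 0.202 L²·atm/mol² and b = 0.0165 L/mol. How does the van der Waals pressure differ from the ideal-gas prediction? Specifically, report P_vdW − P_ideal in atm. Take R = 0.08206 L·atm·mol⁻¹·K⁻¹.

Ideal: P_ideal = RT/V_m = (0.08206)(202)/0.0762 = 217.534 atm
vdW: P = RT/(V_m − b) − a/V_m² = 16.5761/0.0597000 − 0.202/0.00580644 = 277.657 − 34.7890 = 242.868 atm
ΔP = 242.868 − 217.534 = 25.33 atm

ΔP ≈ 25.33 atm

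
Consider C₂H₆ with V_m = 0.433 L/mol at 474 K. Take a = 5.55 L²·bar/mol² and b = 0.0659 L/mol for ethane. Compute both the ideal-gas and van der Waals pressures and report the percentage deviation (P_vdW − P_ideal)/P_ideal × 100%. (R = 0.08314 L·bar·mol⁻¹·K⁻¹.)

-14.57 %

Ideal: P_ideal = RT/V_m = (0.08314)(474)/0.433 = 91.0124 bar
vdW: P = RT/(V_m − b) − a/V_m² = 39.4084/0.367100 − 5.55/0.187489 = 107.351 − 29.6017 = 77.749 bar
% deviation = (77.749 − 91.0124)/91.0124 × 100% = -14.57%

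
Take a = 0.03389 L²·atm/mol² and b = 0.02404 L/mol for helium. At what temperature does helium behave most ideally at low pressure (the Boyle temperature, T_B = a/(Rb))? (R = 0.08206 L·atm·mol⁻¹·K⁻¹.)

T_B ≈ 17.18 K

For a van der Waals gas the second virial coefficient B₂ = b − a/(RT) vanishes at T_B = a/(Rb).
T_B = 0.03389/(0.08206×0.02404) = 0.03389/0.0019727 = 17.18 K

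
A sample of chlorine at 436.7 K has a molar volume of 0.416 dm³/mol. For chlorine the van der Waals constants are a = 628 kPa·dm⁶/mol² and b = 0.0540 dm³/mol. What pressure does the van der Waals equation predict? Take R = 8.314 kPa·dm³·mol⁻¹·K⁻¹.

P = RT/(V_m − b) − a/V_m²
RT/(V_m − b) = (8.314)(436.7)/(0.416 − 0.0540) = 3630.7/0.36200 = 10030 kPa
a/V_m² = 628/(0.416)² = 3628.9 kPa
P = 10030 − 3628.9 = 6401 kPa

P ≈ 6401 kPa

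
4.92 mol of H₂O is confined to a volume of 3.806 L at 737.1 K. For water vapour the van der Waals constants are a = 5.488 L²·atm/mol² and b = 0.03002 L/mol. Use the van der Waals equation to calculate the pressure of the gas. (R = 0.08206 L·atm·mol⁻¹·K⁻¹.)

P ≈ 72.18 atm

P = nRT/(V − nb) − a n²/V²
nRT/(V − nb) = (4.92)(0.08206)(737.1)/(3.806 − 4.92×0.03002) = 297.59/3.6583 = 81.347 atm
a n²/V² = (5.488)(4.92)²/(3.806)² = 9.1708 atm
P = 81.347 − 9.1708 = 72.18 atm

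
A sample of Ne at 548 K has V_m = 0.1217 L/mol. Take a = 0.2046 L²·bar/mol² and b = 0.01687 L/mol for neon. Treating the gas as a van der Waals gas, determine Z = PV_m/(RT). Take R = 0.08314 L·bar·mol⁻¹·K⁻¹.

P = RT/(V_m − b) − a/V_m² = (0.08314)(548)/(0.1217 − 0.01687) − 0.2046/(0.1217)²
  = 45.561/0.10483 − 13.814 = 434.62 − 13.814 = 420.81 bar
Z = PV_m/(RT) = (420.81)(0.1217)/((0.08314)(548)) = 51.213/45.561 = 1.124

Z ≈ 1.124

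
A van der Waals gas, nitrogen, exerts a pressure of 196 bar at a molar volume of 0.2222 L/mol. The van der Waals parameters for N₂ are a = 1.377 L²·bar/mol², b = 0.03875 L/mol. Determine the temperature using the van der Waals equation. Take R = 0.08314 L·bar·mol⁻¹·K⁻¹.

T ≈ 494.0 K

T = (P + a/V_m²)(V_m − b)/R
P + a/V_m² = 196 + 1.377/(0.2222)² = 223.89 bar
V_m − b = 0.2222 − 0.03875 = 0.18345 L/mol
T = (223.89)(0.18345)/0.08314 = 494.0 K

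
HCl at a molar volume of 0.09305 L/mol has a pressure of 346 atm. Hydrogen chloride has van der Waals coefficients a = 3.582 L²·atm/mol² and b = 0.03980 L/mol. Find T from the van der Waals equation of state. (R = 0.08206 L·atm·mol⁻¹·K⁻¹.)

T ≈ 493.0 K

T = (P + a/V_m²)(V_m − b)/R
P + a/V_m² = 346 + 3.582/(0.09305)² = 759.71 atm
V_m − b = 0.09305 − 0.03980 = 0.053250 L/mol
T = (759.71)(0.053250)/0.08206 = 493.0 K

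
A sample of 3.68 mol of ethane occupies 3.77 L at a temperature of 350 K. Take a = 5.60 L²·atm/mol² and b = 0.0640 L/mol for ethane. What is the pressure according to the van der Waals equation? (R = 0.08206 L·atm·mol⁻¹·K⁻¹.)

P ≈ 24.57 atm

P = nRT/(V − nb) − a n²/V²
nRT/(V − nb) = (3.68)(0.08206)(350)/(3.77 − 3.68×0.0640) = 105.69/3.5345 = 29.902 atm
a n²/V² = (5.60)(3.68)²/(3.77)² = 5.3358 atm
P = 29.902 − 5.3358 = 24.57 atm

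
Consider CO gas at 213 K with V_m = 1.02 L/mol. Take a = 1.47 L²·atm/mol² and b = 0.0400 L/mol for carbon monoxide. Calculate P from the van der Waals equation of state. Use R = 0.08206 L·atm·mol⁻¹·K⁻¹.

P ≈ 16.42 atm

P = RT/(V_m − b) − a/V_m²
RT/(V_m − b) = (0.08206)(213)/(1.02 − 0.0400) = 17.479/0.98000 = 17.836 atm
a/V_m² = 1.47/(1.02)² = 1.4129 atm
P = 17.836 − 1.4129 = 16.42 atm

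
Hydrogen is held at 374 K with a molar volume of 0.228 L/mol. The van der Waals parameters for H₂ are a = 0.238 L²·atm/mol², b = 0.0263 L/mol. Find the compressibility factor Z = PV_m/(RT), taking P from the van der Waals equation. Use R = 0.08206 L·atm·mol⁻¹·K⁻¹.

Z ≈ 1.096

P = RT/(V_m − b) − a/V_m² = (0.08206)(374)/(0.228 − 0.0263) − 0.238/(0.228)²
  = 30.690/0.20170 − 4.5783 = 152.16 − 4.5783 = 147.58 atm
Z = PV_m/(RT) = (147.58)(0.228)/((0.08206)(374)) = 33.648/30.690 = 1.096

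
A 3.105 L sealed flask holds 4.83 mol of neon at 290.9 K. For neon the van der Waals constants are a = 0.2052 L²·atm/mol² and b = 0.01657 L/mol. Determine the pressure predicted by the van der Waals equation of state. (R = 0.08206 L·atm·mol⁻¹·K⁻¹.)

P ≈ 37.62 atm

P = nRT/(V − nb) − a n²/V²
nRT/(V − nb) = (4.83)(0.08206)(290.9)/(3.105 − 4.83×0.01657) = 115.30/3.0250 = 38.116 atm
a n²/V² = (0.2052)(4.83)²/(3.105)² = 0.49653 atm
P = 38.116 − 0.49653 = 37.62 atm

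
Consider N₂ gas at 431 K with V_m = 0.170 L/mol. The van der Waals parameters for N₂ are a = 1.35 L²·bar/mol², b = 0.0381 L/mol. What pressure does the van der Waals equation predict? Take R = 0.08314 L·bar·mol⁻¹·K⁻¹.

P = RT/(V_m − b) − a/V_m²
RT/(V_m − b) = (0.08314)(431)/(0.170 − 0.0381) = 35.833/0.13190 = 271.67 bar
a/V_m² = 1.35/(0.170)² = 46.713 bar
P = 271.67 − 46.713 = 225.0 bar

P ≈ 225.0 bar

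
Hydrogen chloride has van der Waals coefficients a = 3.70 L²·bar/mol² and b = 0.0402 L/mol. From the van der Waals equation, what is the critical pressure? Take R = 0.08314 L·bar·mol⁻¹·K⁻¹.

P_c ≈ 84.80 bar

For a van der Waals gas, P_c = a/(27b²).
P_c = 3.70/(27×(0.0402)²) = 3.70/0.043633 = 84.80 bar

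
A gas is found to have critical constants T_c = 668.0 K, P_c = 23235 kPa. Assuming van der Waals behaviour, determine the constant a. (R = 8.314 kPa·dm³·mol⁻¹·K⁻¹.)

From T_c = 8a/(27Rb) and P_c = a/(27b²): a = 27 R² T_c²/(64 P_c).
a = 27×(8.314)²×(668.0)²/(64×23235) = 832792354/1487040 = 560.0 kPa·dm⁶/mol²

a ≈ 560.0 kPa·dm⁶/mol²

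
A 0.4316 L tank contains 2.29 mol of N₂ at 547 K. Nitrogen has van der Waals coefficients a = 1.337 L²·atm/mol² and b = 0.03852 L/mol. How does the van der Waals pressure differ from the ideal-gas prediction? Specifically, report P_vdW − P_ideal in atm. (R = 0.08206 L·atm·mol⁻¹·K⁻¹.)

ΔP ≈ 23.54 atm

Ideal: P_ideal = nRT/V = (2.29)(0.08206)(547)/0.4316 = 238.162 atm
vdW: P = nRT/(V − nb) − a n²/V² = 102.791/0.343389 − 7.01136/0.186279 = 299.343 − 37.6390 = 261.704 atm
ΔP = 261.704 − 238.162 = 23.54 atm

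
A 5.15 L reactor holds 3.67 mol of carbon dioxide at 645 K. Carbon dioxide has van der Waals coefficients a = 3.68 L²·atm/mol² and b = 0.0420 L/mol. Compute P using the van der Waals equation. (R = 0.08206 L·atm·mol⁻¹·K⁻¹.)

P = nRT/(V − nb) − a n²/V²
nRT/(V − nb) = (3.67)(0.08206)(645)/(5.15 − 3.67×0.0420) = 194.25/4.9959 = 38.882 atm
a n²/V² = (3.68)(3.67)²/(5.15)² = 1.8688 atm
P = 38.882 − 1.8688 = 37.01 atm

P ≈ 37.01 atm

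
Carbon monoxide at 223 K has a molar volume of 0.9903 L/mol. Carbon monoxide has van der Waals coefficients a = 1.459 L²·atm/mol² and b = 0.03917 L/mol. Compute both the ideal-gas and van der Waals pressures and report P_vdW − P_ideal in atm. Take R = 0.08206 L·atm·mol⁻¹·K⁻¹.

ΔP ≈ -0.727 atm

Ideal: P_ideal = RT/V_m = (0.08206)(223)/0.9903 = 18.4786 atm
vdW: P = RT/(V_m − b) − a/V_m² = 18.2994/0.951130 − 1.459/0.980694 = 19.2396 − 1.48772 = 17.7519 atm
ΔP = 17.7519 − 18.4786 = -0.727 atm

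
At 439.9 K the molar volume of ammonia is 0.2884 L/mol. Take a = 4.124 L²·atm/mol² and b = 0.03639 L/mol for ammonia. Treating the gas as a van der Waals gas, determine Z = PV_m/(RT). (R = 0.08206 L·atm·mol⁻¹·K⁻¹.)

Z ≈ 0.7483

P = RT/(V_m − b) − a/V_m² = (0.08206)(439.9)/(0.2884 − 0.03639) − 4.124/(0.2884)²
  = 36.098/0.25201 − 49.582 = 143.24 − 49.582 = 93.66 atm
Z = PV_m/(RT) = (93.66)(0.2884)/((0.08206)(439.9)) = 27.012/36.098 = 0.7483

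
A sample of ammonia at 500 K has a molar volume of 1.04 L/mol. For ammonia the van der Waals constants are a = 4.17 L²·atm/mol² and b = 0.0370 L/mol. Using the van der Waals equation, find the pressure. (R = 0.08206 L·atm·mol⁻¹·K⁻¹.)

P = RT/(V_m − b) − a/V_m²
RT/(V_m − b) = (0.08206)(500)/(1.04 − 0.0370) = 41.030/1.0030 = 40.907 atm
a/V_m² = 4.17/(1.04)² = 3.8554 atm
P = 40.907 − 3.8554 = 37.05 atm

P ≈ 37.05 atm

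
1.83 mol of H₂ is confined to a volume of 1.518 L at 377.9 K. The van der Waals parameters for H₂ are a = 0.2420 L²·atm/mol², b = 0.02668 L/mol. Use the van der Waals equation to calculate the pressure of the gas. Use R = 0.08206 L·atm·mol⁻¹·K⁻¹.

P = nRT/(V − nb) − a n²/V²
nRT/(V − nb) = (1.83)(0.08206)(377.9)/(1.518 − 1.83×0.02668) = 56.749/1.4692 = 38.626 atm
a n²/V² = (0.2420)(1.83)²/(1.518)² = 0.35170 atm
P = 38.626 − 0.35170 = 38.27 atm

P ≈ 38.27 atm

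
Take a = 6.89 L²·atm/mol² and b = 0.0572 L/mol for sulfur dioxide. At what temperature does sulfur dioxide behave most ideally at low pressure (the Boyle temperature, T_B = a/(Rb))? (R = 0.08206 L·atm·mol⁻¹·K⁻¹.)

T_B ≈ 1468 K

For a van der Waals gas the second virial coefficient B₂ = b − a/(RT) vanishes at T_B = a/(Rb).
T_B = 6.89/(0.08206×0.0572) = 6.89/0.0046938 = 1468 K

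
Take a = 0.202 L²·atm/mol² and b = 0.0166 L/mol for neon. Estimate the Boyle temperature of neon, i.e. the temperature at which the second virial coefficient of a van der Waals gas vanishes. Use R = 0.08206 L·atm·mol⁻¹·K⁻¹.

For a van der Waals gas the second virial coefficient B₂ = b − a/(RT) vanishes at T_B = a/(Rb).
T_B = 0.202/(0.08206×0.0166) = 0.202/0.0013622 = 148.3 K

T_B ≈ 148.3 K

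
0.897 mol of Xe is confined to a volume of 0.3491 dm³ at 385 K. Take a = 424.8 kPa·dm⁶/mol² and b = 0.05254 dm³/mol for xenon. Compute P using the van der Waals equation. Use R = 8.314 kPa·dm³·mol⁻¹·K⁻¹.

P = nRT/(V − nb) − a n²/V²
nRT/(V − nb) = (0.897)(8.314)(385)/(0.3491 − 0.897×0.05254) = 2871.2/0.30197 = 9508.2 kPa
a n²/V² = (424.8)(0.897)²/(0.3491)² = 2804.6 kPa
P = 9508.2 − 2804.6 = 6704 kPa

P ≈ 6704 kPa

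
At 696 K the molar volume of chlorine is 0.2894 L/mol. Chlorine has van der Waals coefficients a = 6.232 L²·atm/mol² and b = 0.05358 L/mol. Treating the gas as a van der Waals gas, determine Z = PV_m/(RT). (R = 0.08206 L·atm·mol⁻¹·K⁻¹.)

P = RT/(V_m − b) − a/V_m² = (0.08206)(696)/(0.2894 − 0.05358) − 6.232/(0.2894)²
  = 57.114/0.23582 − 74.410 = 242.19 − 74.410 = 167.78 atm
Z = PV_m/(RT) = (167.78)(0.2894)/((0.08206)(696)) = 48.556/57.114 = 0.8502

Z ≈ 0.8502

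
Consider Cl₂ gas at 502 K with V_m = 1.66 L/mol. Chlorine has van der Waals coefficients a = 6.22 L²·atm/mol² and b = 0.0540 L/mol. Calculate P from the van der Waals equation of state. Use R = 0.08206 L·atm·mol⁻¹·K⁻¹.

P ≈ 23.39 atm

P = RT/(V_m − b) − a/V_m²
RT/(V_m − b) = (0.08206)(502)/(1.66 − 0.0540) = 41.194/1.6060 = 25.650 atm
a/V_m² = 6.22/(1.66)² = 2.2572 atm
P = 25.650 − 2.2572 = 23.39 atm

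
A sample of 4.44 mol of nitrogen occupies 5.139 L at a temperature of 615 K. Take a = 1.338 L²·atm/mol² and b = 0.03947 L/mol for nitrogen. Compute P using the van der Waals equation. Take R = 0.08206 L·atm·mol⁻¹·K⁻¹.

P = nRT/(V − nb) − a n²/V²
nRT/(V − nb) = (4.44)(0.08206)(615)/(5.139 − 4.44×0.03947) = 224.07/4.9638 = 45.141 atm
a n²/V² = (1.338)(4.44)²/(5.139)² = 0.99877 atm
P = 45.141 − 0.99877 = 44.14 atm

P ≈ 44.14 atm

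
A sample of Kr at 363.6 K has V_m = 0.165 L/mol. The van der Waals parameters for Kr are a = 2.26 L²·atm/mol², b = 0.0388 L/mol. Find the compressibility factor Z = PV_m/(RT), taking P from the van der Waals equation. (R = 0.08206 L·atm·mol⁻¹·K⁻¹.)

Z ≈ 0.8484

P = RT/(V_m − b) − a/V_m² = (0.08206)(363.6)/(0.165 − 0.0388) − 2.26/(0.165)²
  = 29.837/0.12620 − 83.012 = 236.43 − 83.012 = 153.42 atm
Z = PV_m/(RT) = (153.42)(0.165)/((0.08206)(363.6)) = 25.314/29.837 = 0.8484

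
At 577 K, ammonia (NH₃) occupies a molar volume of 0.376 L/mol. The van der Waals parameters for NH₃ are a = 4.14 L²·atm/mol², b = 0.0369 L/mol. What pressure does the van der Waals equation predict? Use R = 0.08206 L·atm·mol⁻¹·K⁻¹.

P ≈ 110.3 atm

P = RT/(V_m − b) − a/V_m²
RT/(V_m − b) = (0.08206)(577)/(0.376 − 0.0369) = 47.349/0.33910 = 139.63 atm
a/V_m² = 4.14/(0.376)² = 29.284 atm
P = 139.63 − 29.284 = 110.3 atm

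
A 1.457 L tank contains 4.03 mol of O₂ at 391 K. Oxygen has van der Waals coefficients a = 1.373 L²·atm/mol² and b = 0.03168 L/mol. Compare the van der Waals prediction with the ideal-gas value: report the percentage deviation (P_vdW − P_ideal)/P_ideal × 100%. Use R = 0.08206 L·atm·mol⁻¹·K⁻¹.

-2.23 %

Ideal: P_ideal = nRT/V = (4.03)(0.08206)(391)/1.457 = 88.7470 atm
vdW: P = nRT/(V − nb) − a n²/V² = 129.304/1.32933 − 22.2988/2.12285 = 97.2701 − 10.5042 = 86.7659 atm
% deviation = (86.7659 − 88.7470)/88.7470 × 100% = -2.23%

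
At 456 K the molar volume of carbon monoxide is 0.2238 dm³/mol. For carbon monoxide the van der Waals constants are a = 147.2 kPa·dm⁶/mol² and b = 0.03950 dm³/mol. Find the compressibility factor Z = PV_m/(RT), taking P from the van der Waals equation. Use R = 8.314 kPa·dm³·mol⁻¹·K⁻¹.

Z ≈ 1.041

P = RT/(V_m − b) − a/V_m² = (8.314)(456)/(0.2238 − 0.03950) − 147.2/(0.2238)²
  = 3791.2/0.18430 − 2938.9 = 20571 − 2938.9 = 17632 kPa
Z = PV_m/(RT) = (17632)(0.2238)/((8.314)(456)) = 3946.0/3791.2 = 1.041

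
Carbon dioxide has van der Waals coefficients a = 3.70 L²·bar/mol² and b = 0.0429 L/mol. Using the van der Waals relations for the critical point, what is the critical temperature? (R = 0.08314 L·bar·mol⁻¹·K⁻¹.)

For a van der Waals gas, T_c = 8a/(27Rb).
T_c = 8×3.70/(27×0.08314×0.0429) = 29.600/0.096301 = 307.4 K

T_c ≈ 307.4 K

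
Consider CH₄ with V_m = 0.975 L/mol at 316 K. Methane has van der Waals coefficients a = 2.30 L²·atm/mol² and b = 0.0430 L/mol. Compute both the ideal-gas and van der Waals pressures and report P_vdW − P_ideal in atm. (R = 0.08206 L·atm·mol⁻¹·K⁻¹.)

ΔP ≈ -1.192 atm

Ideal: P_ideal = RT/V_m = (0.08206)(316)/0.975 = 26.5959 atm
vdW: P = RT/(V_m − b) − a/V_m² = 25.9310/0.932000 − 2.30/0.950625 = 27.8230 − 2.41946 = 25.4035 atm
ΔP = 25.4035 − 26.5959 = -1.192 atm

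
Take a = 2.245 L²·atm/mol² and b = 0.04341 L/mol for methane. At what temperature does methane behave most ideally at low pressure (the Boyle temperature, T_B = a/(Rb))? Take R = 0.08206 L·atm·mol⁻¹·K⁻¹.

T_B ≈ 630.2 K

For a van der Waals gas the second virial coefficient B₂ = b − a/(RT) vanishes at T_B = a/(Rb).
T_B = 2.245/(0.08206×0.04341) = 2.245/0.0035622 = 630.2 K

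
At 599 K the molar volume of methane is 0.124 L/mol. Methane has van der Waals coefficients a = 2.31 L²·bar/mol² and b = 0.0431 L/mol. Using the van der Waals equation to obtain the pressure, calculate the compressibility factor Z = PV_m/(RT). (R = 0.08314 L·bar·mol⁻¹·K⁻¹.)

P = RT/(V_m − b) − a/V_m² = (0.08314)(599)/(0.124 − 0.0431) − 2.31/(0.124)²
  = 49.801/0.080900 − 150.23 = 615.59 − 150.23 = 465.36 bar
Z = PV_m/(RT) = (465.36)(0.124)/((0.08314)(599)) = 57.705/49.801 = 1.159

Z ≈ 1.159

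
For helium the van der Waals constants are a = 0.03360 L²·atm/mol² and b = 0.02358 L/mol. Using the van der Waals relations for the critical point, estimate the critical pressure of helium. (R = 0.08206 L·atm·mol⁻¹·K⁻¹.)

P_c ≈ 2.238 atm

For a van der Waals gas, P_c = a/(27b²).
P_c = 0.03360/(27×(0.02358)²) = 0.03360/0.015012 = 2.238 atm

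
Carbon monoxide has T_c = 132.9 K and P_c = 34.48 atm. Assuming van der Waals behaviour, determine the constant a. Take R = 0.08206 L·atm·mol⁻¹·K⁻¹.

From T_c = 8a/(27Rb) and P_c = a/(27b²): a = 27 R² T_c²/(64 P_c).
a = 27×(0.08206)²×(132.9)²/(64×34.48) = 3211.3/2206.7 = 1.455 L²·atm/mol²

a ≈ 1.455 L²·atm/mol²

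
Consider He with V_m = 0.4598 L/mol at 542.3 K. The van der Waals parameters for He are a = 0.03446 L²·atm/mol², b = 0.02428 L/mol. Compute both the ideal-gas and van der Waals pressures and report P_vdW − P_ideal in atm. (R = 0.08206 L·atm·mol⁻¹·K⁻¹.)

ΔP ≈ 5.23 atm

Ideal: P_ideal = RT/V_m = (0.08206)(542.3)/0.4598 = 96.7837 atm
vdW: P = RT/(V_m − b) − a/V_m² = 44.5011/0.435520 − 0.03446/0.211416 = 102.179 − 0.162996 = 102.016 atm
ΔP = 102.016 − 96.7837 = 5.23 atm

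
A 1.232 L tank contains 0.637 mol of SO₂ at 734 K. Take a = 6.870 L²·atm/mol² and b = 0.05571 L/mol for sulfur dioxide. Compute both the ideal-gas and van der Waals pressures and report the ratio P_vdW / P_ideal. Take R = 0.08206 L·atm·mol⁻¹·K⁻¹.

P_vdW / P_ideal ≈ 0.9707

Ideal: P_ideal = nRT/V = (0.637)(0.08206)(734)/1.232 = 31.1427 atm
vdW: P = nRT/(V − nb) − a n²/V² = 38.3678/1.19651 − 2.78763/1.51782 = 32.0664 − 1.83660 = 30.2298 atm
Ratio = 30.2298/31.1427 = 0.9707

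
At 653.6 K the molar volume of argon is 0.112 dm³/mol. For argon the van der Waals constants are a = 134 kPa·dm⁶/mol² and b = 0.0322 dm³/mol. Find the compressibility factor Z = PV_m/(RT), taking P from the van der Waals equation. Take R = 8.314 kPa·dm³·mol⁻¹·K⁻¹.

P = RT/(V_m − b) − a/V_m² = (8.314)(653.6)/(0.112 − 0.0322) − 134/(0.112)²
  = 5434.0/0.079800 − 10682 = 68095 − 10682 = 57413 kPa
Z = PV_m/(RT) = (57413)(0.112)/((8.314)(653.6)) = 6430.3/5434.0 = 1.183

Z ≈ 1.183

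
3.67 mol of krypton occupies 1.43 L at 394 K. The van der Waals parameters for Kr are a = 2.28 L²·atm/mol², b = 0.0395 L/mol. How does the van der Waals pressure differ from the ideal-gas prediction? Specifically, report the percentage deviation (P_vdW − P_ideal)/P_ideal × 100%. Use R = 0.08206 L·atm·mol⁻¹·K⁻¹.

Ideal: P_ideal = nRT/V = (3.67)(0.08206)(394)/1.43 = 82.9770 atm
vdW: P = nRT/(V − nb) − a n²/V² = 118.657/1.28504 − 30.7091/2.04490 = 92.3372 − 15.0174 = 77.3198 atm
% deviation = (77.3198 − 82.9770)/82.9770 × 100% = -6.82%

-6.82 %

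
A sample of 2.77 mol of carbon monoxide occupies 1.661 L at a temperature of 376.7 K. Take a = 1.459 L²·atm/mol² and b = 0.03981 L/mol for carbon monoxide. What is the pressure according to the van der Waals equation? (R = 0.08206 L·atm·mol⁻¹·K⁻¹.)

P ≈ 51.16 atm

P = nRT/(V − nb) − a n²/V²
nRT/(V − nb) = (2.77)(0.08206)(376.7)/(1.661 − 2.77×0.03981) = 85.626/1.5507 = 55.218 atm
a n²/V² = (1.459)(2.77)²/(1.661)² = 4.0577 atm
P = 55.218 − 4.0577 = 51.16 atm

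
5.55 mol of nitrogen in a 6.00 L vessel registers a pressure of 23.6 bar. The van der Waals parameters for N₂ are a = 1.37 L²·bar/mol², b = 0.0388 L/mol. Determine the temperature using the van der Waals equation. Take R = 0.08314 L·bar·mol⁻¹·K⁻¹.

T ≈ 310.6 K

T = (P + a n²/V²)(V − nb)/(nR)
P + a n²/V² = 23.6 + (1.37)(5.55)²/(6.00)² = 24.772 bar
V − nb = 6.00 − (5.55)(0.0388) = 5.7847 L
T = (24.772)(5.7847)/((5.55)(0.08314)) = 310.6 K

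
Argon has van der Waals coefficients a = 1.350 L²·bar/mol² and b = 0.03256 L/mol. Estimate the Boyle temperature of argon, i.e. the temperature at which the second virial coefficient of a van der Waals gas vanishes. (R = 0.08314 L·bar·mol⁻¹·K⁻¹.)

For a van der Waals gas the second virial coefficient B₂ = b − a/(RT) vanishes at T_B = a/(Rb).
T_B = 1.350/(0.08314×0.03256) = 1.350/0.0027070 = 498.7 K

T_B ≈ 498.7 K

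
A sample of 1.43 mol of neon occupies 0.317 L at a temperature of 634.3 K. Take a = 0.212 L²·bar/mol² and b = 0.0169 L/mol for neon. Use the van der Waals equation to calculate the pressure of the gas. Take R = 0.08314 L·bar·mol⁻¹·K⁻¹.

P ≈ 253.2 bar

P = nRT/(V − nb) − a n²/V²
nRT/(V − nb) = (1.43)(0.08314)(634.3)/(0.317 − 1.43×0.0169) = 75.412/0.29283 = 257.53 bar
a n²/V² = (0.212)(1.43)²/(0.317)² = 4.3141 bar
P = 257.53 − 4.3141 = 253.2 bar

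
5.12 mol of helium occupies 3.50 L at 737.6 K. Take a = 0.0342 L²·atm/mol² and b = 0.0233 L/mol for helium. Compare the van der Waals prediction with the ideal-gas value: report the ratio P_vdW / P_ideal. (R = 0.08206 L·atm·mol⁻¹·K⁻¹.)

P_vdW / P_ideal ≈ 1.034

Ideal: P_ideal = nRT/V = (5.12)(0.08206)(737.6)/3.50 = 88.5430 atm
vdW: P = nRT/(V − nb) − a n²/V² = 309.901/3.38070 − 0.896532/12.2500 = 91.6677 − 0.0731863 = 91.5945 atm
Ratio = 91.5945/88.5430 = 1.034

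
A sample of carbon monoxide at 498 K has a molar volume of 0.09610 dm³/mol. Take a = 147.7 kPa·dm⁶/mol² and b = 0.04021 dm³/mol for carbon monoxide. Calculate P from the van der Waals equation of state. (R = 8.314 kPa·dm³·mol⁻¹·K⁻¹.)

P ≈ 58088 kPa

P = RT/(V_m − b) − a/V_m²
RT/(V_m − b) = (8.314)(498)/(0.09610 − 0.04021) = 4140.4/0.055890 = 74081 kPa
a/V_m² = 147.7/(0.09610)² = 15993 kPa
P = 74081 − 15993 = 58088 kPa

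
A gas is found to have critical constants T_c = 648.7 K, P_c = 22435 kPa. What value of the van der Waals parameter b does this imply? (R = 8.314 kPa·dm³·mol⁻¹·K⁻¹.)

b ≈ 0.03005 dm³/mol

From T_c = 8a/(27Rb) and P_c = a/(27b²): b = R T_c/(8 P_c).
b = (8.314)(648.7)/(8×22435) = 5393.3/179480 = 0.03005 dm³/mol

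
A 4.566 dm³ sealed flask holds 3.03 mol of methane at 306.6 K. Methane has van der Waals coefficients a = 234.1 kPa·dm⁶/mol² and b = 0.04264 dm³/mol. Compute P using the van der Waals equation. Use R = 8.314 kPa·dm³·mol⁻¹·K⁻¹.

P ≈ 1638 kPa

P = nRT/(V − nb) − a n²/V²
nRT/(V − nb) = (3.03)(8.314)(306.6)/(4.566 − 3.03×0.04264) = 7723.7/4.4368 = 1740.8 kPa
a n²/V² = (234.1)(3.03)²/(4.566)² = 103.09 kPa
P = 1740.8 − 103.09 = 1638 kPa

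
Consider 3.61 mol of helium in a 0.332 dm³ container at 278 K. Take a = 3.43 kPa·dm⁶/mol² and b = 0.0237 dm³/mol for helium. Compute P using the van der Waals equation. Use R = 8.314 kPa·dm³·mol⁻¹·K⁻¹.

P = nRT/(V − nb) − a n²/V²
nRT/(V − nb) = (3.61)(8.314)(278)/(0.332 − 3.61×0.0237) = 8343.8/0.24644 = 33857 kPa
a n²/V² = (3.43)(3.61)²/(0.332)² = 405.54 kPa
P = 33857 − 405.54 = 33451 kPa

P ≈ 33451 kPa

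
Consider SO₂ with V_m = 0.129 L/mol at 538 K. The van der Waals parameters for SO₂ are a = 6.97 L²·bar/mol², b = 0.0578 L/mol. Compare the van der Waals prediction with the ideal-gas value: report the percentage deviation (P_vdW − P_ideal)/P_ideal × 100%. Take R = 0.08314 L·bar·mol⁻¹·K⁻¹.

Ideal: P_ideal = RT/V_m = (0.08314)(538)/0.129 = 346.739 bar
vdW: P = RT/(V_m − b) − a/V_m² = 44.7293/0.0712000 − 6.97/0.0166410 = 628.221 − 418.845 = 209.376 bar
% deviation = (209.376 − 346.739)/346.739 × 100% = -39.62%

-39.62 %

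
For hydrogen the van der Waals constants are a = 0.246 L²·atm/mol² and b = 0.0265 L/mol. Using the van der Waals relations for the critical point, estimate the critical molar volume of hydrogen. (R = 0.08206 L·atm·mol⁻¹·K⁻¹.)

V_m,c ≈ 0.07950 L/mol

For a van der Waals gas, V_m,c = 3b.
V_m,c = 3×0.0265 = 0.07950 L/mol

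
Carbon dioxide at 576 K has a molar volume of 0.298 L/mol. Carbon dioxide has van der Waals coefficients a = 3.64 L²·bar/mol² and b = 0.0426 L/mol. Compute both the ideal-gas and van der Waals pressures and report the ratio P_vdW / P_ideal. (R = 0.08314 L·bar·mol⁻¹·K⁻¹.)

P_vdW / P_ideal ≈ 0.9117

Ideal: P_ideal = RT/V_m = (0.08314)(576)/0.298 = 160.700 bar
vdW: P = RT/(V_m − b) − a/V_m² = 47.8886/0.255400 − 3.64/0.0888040 = 187.504 − 40.9891 = 146.515 bar
Ratio = 146.515/160.700 = 0.9117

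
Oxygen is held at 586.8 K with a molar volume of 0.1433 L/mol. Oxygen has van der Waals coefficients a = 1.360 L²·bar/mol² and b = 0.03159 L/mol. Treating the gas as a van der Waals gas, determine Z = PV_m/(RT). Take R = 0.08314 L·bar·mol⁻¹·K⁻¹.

P = RT/(V_m − b) − a/V_m² = (0.08314)(586.8)/(0.1433 − 0.03159) − 1.360/(0.1433)²
  = 48.787/0.11171 − 66.229 = 436.73 − 66.229 = 370.50 bar
Z = PV_m/(RT) = (370.50)(0.1433)/((0.08314)(586.8)) = 53.093/48.787 = 1.088

Z ≈ 1.088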